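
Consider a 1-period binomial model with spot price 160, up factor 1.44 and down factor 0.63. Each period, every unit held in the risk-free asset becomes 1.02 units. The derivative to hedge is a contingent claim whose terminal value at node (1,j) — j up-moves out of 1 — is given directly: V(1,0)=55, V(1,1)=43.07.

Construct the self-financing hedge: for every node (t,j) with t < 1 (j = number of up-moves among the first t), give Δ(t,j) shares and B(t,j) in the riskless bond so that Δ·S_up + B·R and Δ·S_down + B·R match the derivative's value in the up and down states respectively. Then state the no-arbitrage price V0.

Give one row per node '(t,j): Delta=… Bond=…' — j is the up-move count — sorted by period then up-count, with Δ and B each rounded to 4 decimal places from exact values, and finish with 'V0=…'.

Risk-neutral probability p* = (R−d)/(u−d) = (1.02−0.63)/(1.44−0.63) = 0.4815.
Terminal payoffs: V(1,0)=55.0000, V(1,1)=43.0700
(0,0): S=160.0000. Δ = (V_up−V_dn)/(S_up−S_dn) = (43.0700−55.0000)/(230.4000−100.8000) = -0.0921. V = [p*·43.0700 + (1−p*)·55.0000]/1.02 = 48.2901. B = V − Δ·S = 63.0185.
The time-0 hedge costs 48.2901, which is the no-arbitrage price.

(0,0): Delta=-0.0921 Bond=63.0185
V0=48.2901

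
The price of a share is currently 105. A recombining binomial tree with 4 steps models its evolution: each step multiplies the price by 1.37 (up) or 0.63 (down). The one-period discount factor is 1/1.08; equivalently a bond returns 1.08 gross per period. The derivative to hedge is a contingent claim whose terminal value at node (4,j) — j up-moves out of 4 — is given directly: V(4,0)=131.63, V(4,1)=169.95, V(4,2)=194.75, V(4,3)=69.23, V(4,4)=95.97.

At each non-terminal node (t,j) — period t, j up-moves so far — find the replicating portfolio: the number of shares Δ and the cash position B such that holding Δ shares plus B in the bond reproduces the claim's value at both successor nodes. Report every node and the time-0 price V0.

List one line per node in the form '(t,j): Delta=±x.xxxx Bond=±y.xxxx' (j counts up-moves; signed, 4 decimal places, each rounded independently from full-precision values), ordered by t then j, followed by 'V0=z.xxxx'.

(0,0): Delta=-0.4015 Bond=139.0948
(1,0): Delta=-0.5029 Bond=156.9241
(1,1): Delta=-0.3715 Bond=145.9035
(2,0): Delta=0.9037 Bond=110.8611
(2,1): Delta=-0.9197 Bond=207.2533
(2,2): Delta=-0.2091 Bond=125.5614
(3,0): Delta=1.9723 Bond=91.6724
(3,1): Delta=0.5870 Bond=137.8116
(3,2): Delta=-1.3662 Bond=279.2700
(3,3): Delta=0.1338 Bond=43.0230
V0=96.9326

Since d<R<u, set p* = (R−d)/(u−d) = 0.6081; price each node as the discounted p*-expectation of its children.
Payoff layer (t=4): V(4,0)=131.6300, V(4,1)=169.9500, V(4,2)=194.7500, V(4,3)=69.2300, V(4,4)=95.9700
(3,0): S=26.2549. Δ = (V_up−V_dn)/(S_up−S_dn) = (169.9500−131.6300)/(35.9693−16.5406) = 1.9723. V = [p*·169.9500 + (1−p*)·131.6300]/1.08 = 143.4562. B = V − Δ·S = 91.6724.
(3,1): S=57.0941. Δ = (V_up−V_dn)/(S_up−S_dn) = (194.7500−169.9500)/(78.2189−35.9693) = 0.5870. V = [p*·194.7500 + (1−p*)·169.9500]/1.08 = 171.3251. B = V − Δ·S = 137.8116.
(3,2): S=124.1569. Δ = (V_up−V_dn)/(S_up−S_dn) = (69.2300−194.7500)/(170.0950−78.2189) = -1.3662. V = [p*·69.2300 + (1−p*)·194.7500]/1.08 = 109.6484. B = V − Δ·S = 279.2700.
(3,3): S=269.9921. Δ = (V_up−V_dn)/(S_up−S_dn) = (95.9700−69.2300)/(369.8891−170.0950) = 0.1338. V = [p*·95.9700 + (1−p*)·69.2300]/1.08 = 79.1582. B = V − Δ·S = 43.0230.
(2,0): S=41.6745. Δ = (V_up−V_dn)/(S_up−S_dn) = (171.3251−143.4562)/(57.0941−26.2549) = 0.9037. V = [p*·171.3251 + (1−p*)·143.4562]/1.08 = 148.5218. B = V − Δ·S = 110.8611.
(2,1): S=90.6255. Δ = (V_up−V_dn)/(S_up−S_dn) = (109.6484−171.3251)/(124.1569−57.0941) = -0.9197. V = [p*·109.6484 + (1−p*)·171.3251]/1.08 = 123.9065. B = V − Δ·S = 207.2533.
(2,2): S=197.0745. Δ = (V_up−V_dn)/(S_up−S_dn) = (79.1582−109.6484)/(269.9921−124.1569) = -0.2091. V = [p*·79.1582 + (1−p*)·109.6484]/1.08 = 84.3584. B = V − Δ·S = 125.5614.
(1,0): S=66.1500. Δ = (V_up−V_dn)/(S_up−S_dn) = (123.9065−148.5218)/(90.6255−41.6745) = -0.5029. V = [p*·123.9065 + (1−p*)·148.5218]/1.08 = 123.6602. B = V − Δ·S = 156.9241.
(1,1): S=143.8500. Δ = (V_up−V_dn)/(S_up−S_dn) = (84.3584−123.9065)/(197.0745−90.6255) = -0.3715. V = [p*·84.3584 + (1−p*)·123.9065]/1.08 = 92.4601. B = V − Δ·S = 145.9035.
(0,0): S=105.0000. Δ = (V_up−V_dn)/(S_up−S_dn) = (92.4601−123.6602)/(143.8500−66.1500) = -0.4015. V = [p*·92.4601 + (1−p*)·123.6602]/1.08 = 96.9326. B = V − Δ·S = 139.0948.
Check: Δ(0,0)·S0 + B(0,0) = 96.9326 = V0.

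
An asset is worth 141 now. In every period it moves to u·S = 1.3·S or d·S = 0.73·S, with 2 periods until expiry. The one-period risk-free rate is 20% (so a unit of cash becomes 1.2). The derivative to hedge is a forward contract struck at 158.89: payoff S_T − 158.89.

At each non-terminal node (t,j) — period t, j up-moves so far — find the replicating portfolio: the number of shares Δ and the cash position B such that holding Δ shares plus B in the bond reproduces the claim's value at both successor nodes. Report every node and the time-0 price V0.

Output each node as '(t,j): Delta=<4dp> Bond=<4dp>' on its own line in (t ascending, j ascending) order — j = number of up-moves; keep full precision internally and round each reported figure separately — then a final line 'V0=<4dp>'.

Under the risk-neutral measure, an up-move has probability p* = (R−d)/(u−d) = 0.8246 and values discount at R = 1.2.
At expiry t=2: V(2,0)=-83.7511, V(2,1)=-25.0810, V(2,2)=79.4000
(1,0): S=102.9300. Δ = (V_up−V_dn)/(S_up−S_dn) = (-25.0810−-83.7511)/(133.8090−75.1389) = 1.0000. V = [p*·-25.0810 + (1−p*)·-83.7511]/1.2 = -29.4783. B = V − Δ·S = -132.4083.
(1,1): S=183.3000. Δ = (V_up−V_dn)/(S_up−S_dn) = (79.4000−-25.0810)/(238.2900−133.8090) = 1.0000. V = [p*·79.4000 + (1−p*)·-25.0810]/1.2 = 50.8917. B = V − Δ·S = -132.4083.
(0,0): S=141.0000. Δ = (V_up−V_dn)/(S_up−S_dn) = (50.8917−-29.4783)/(183.3000−102.9300) = 1.0000. V = [p*·50.8917 + (1−p*)·-29.4783]/1.2 = 30.6597. B = V − Δ·S = -110.3403.
Root portfolio cost Δ·141+B reproduces V0=30.6597.

(0,0): Delta=1.0000 Bond=-110.3403
(1,0): Delta=1.0000 Bond=-132.4083
(1,1): Delta=1.0000 Bond=-132.4083
V0=30.6597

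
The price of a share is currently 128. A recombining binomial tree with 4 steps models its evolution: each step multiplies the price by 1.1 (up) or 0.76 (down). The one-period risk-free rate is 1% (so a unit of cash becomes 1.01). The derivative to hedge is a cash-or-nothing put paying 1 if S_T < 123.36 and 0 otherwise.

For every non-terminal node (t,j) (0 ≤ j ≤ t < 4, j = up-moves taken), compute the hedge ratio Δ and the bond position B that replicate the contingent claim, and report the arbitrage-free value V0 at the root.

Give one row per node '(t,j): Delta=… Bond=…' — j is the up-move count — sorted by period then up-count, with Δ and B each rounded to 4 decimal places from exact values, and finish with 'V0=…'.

Risk-neutral probability p* = (R−d)/(u−d) = (1.01−0.76)/(1.1−0.76) = 0.7353.
Payoff layer (t=4): V(4,0)=1.0000, V(4,1)=1.0000, V(4,2)=1.0000, V(4,3)=0.0000, V(4,4)=0.0000
(3,0): S=56.1889. Δ = (V_up−V_dn)/(S_up−S_dn) = (1.0000−1.0000)/(61.8078−42.7036) = 0.0000. V = [p*·1.0000 + (1−p*)·1.0000]/1.01 = 0.9901. B = V − Δ·S = 0.9901.
(3,1): S=81.3261. Δ = (V_up−V_dn)/(S_up−S_dn) = (1.0000−1.0000)/(89.4587−61.8078) = 0.0000. V = [p*·1.0000 + (1−p*)·1.0000]/1.01 = 0.9901. B = V − Δ·S = 0.9901.
(3,2): S=117.7088. Δ = (V_up−V_dn)/(S_up−S_dn) = (0.0000−1.0000)/(129.4797−89.4587) = -0.0250. V = [p*·0.0000 + (1−p*)·1.0000]/1.01 = 0.2621. B = V − Δ·S = 3.2033.
(3,3): S=170.3680. Δ = (V_up−V_dn)/(S_up−S_dn) = (0.0000−0.0000)/(187.4048−129.4797) = 0.0000. V = [p*·0.0000 + (1−p*)·0.0000]/1.01 = 0.0000. B = V − Δ·S = 0.0000.
(2,0): S=73.9328. Δ = (V_up−V_dn)/(S_up−S_dn) = (0.9901−0.9901)/(81.3261−56.1889) = 0.0000. V = [p*·0.9901 + (1−p*)·0.9901]/1.01 = 0.9803. B = V − Δ·S = 0.9803.
(2,1): S=107.0080. Δ = (V_up−V_dn)/(S_up−S_dn) = (0.2621−0.9901)/(117.7088−81.3261) = -0.0200. V = [p*·0.2621 + (1−p*)·0.9901]/1.01 = 0.4503. B = V − Δ·S = 2.5915.
(2,2): S=154.8800. Δ = (V_up−V_dn)/(S_up−S_dn) = (0.0000−0.2621)/(170.3680−117.7088) = -0.0050. V = [p*·0.0000 + (1−p*)·0.2621]/1.01 = 0.0687. B = V − Δ·S = 0.8395.
(1,0): S=97.2800. Δ = (V_up−V_dn)/(S_up−S_dn) = (0.4503−0.9803)/(107.0080−73.9328) = -0.0160. V = [p*·0.4503 + (1−p*)·0.9803]/1.01 = 0.5847. B = V − Δ·S = 2.1436.
(1,1): S=140.8000. Δ = (V_up−V_dn)/(S_up−S_dn) = (0.0687−0.4503)/(154.8800−107.0080) = -0.0080. V = [p*·0.0687 + (1−p*)·0.4503]/1.01 = 0.1680. B = V − Δ·S = 1.2904.
(0,0): S=128.0000. Δ = (V_up−V_dn)/(S_up−S_dn) = (0.1680−0.5847)/(140.8000−97.2800) = -0.0096. V = [p*·0.1680 + (1−p*)·0.5847]/1.01 = 0.2756. B = V − Δ·S = 1.5012.
Check: Δ(0,0)·S0 + B(0,0) = 0.2756 = V0.

(0,0): Delta=-0.0096 Bond=1.5012
(1,0): Delta=-0.0160 Bond=2.1436
(1,1): Delta=-0.0080 Bond=1.2904
(2,0): Delta=0.0000 Bond=0.9803
(2,1): Delta=-0.0200 Bond=2.5915
(2,2): Delta=-0.0050 Bond=0.8395
(3,0): Delta=0.0000 Bond=0.9901
(3,1): Delta=0.0000 Bond=0.9901
(3,2): Delta=-0.0250 Bond=3.2033
(3,3): Delta=0.0000 Bond=0.0000
V0=0.2756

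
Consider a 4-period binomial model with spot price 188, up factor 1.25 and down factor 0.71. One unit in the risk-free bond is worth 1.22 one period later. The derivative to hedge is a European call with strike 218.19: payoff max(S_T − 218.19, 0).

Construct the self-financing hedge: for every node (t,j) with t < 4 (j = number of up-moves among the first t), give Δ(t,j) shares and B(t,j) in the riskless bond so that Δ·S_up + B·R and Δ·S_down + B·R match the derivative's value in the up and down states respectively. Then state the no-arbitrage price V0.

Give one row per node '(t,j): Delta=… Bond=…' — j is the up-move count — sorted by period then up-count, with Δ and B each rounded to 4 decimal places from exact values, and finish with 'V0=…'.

Under the risk-neutral measure, an up-move has probability p* = (R−d)/(u−d) = 0.9444 and values discount at R = 1.22.
Payoff layer (t=4): V(4,0)=0.0000, V(4,1)=0.0000, V(4,2)=0.0000, V(4,3)=42.5131, V(4,4)=240.7944
(3,0): S=67.2873. Δ = (V_up−V_dn)/(S_up−S_dn) = (0.0000−0.0000)/(84.1091−47.7740) = 0.0000. V = [p*·0.0000 + (1−p*)·0.0000]/1.22 = 0.0000. B = V − Δ·S = 0.0000.
(3,1): S=118.4635. Δ = (V_up−V_dn)/(S_up−S_dn) = (0.0000−0.0000)/(148.0794−84.1091) = 0.0000. V = [p*·0.0000 + (1−p*)·0.0000]/1.22 = 0.0000. B = V − Δ·S = 0.0000.
(3,2): S=208.5625. Δ = (V_up−V_dn)/(S_up−S_dn) = (42.5131−0.0000)/(260.7031−148.0794) = 0.3775. V = [p*·42.5131 + (1−p*)·0.0000]/1.22 = 32.9109. B = V − Δ·S = -45.8171.
(3,3): S=367.1875. Δ = (V_up−V_dn)/(S_up−S_dn) = (240.7944−42.5131)/(458.9844−260.7031) = 1.0000. V = [p*·240.7944 + (1−p*)·42.5131]/1.22 = 188.3432. B = V − Δ·S = -178.8443.
(2,0): S=94.7708. Δ = (V_up−V_dn)/(S_up−S_dn) = (0.0000−0.0000)/(118.4635−67.2873) = 0.0000. V = [p*·0.0000 + (1−p*)·0.0000]/1.22 = 0.0000. B = V − Δ·S = 0.0000.
(2,1): S=166.8500. Δ = (V_up−V_dn)/(S_up−S_dn) = (32.9109−0.0000)/(208.5625−118.4635) = 0.3653. V = [p*·32.9109 + (1−p*)·0.0000]/1.22 = 25.4775. B = V − Δ·S = -35.4686.
(2,2): S=293.7500. Δ = (V_up−V_dn)/(S_up−S_dn) = (188.3432−32.9109)/(367.1875−208.5625) = 0.9799. V = [p*·188.3432 + (1−p*)·32.9109]/1.22 = 147.3017. B = V − Δ·S = -140.5360.
(1,0): S=133.4800. Δ = (V_up−V_dn)/(S_up−S_dn) = (25.4775−0.0000)/(166.8500−94.7708) = 0.3535. V = [p*·25.4775 + (1−p*)·0.0000]/1.22 = 19.7230. B = V − Δ·S = -27.4575.
(1,1): S=235.0000. Δ = (V_up−V_dn)/(S_up−S_dn) = (147.3017−25.4775)/(293.7500−166.8500) = 0.9600. V = [p*·147.3017 + (1−p*)·25.4775]/1.22 = 115.1916. B = V − Δ·S = -110.4089.
(0,0): S=188.0000. Δ = (V_up−V_dn)/(S_up−S_dn) = (115.1916−19.7230)/(235.0000−133.4800) = 0.9404. V = [p*·115.1916 + (1−p*)·19.7230]/1.22 = 90.0719. B = V − Δ·S = -86.7217.
Root portfolio cost Δ·188+B reproduces V0=90.0719.

(0,0): Delta=0.9404 Bond=-86.7217
(1,0): Delta=0.3535 Bond=-27.4575
(1,1): Delta=0.9600 Bond=-110.4089
(2,0): Delta=0.0000 Bond=0.0000
(2,1): Delta=0.3653 Bond=-35.4686
(2,2): Delta=0.9799 Bond=-140.5360
(3,0): Delta=0.0000 Bond=0.0000
(3,1): Delta=0.0000 Bond=0.0000
(3,2): Delta=0.3775 Bond=-45.8171
(3,3): Delta=1.0000 Bond=-178.8443
V0=90.0719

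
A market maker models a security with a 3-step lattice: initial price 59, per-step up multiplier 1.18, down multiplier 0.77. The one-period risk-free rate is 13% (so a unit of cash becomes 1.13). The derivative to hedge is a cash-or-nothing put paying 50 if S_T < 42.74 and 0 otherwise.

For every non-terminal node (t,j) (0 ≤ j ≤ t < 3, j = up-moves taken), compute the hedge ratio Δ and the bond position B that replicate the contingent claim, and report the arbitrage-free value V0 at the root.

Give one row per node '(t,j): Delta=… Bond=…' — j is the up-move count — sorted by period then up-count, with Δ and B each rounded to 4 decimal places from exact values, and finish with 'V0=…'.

(0,0): Delta=-0.3467 Bond=21.8737
(1,0): Delta=-2.0859 Bond=103.7285
(1,1): Delta=-0.1890 Bond=13.7435
(2,0): Delta=0.0000 Bond=44.2478
(2,1): Delta=-2.2749 Bond=127.3473
(2,2): Delta=0.0000 Bond=0.0000
V0=1.4204

Under the risk-neutral measure, an up-move has probability p* = (R−d)/(u−d) = 0.8780 and values discount at R = 1.13.
At expiry t=3: V(3,0)=50.0000, V(3,1)=50.0000, V(3,2)=0.0000, V(3,3)=0.0000
  t=2,j=0: stock 34.9811 → up 41.2777 (V=50.0000), down 26.9354 (V=50.0000). Price 44.2478; hedge Δ=0.0000, bond B=44.2478.
  t=2,j=1: stock 53.6074 → up 63.2567 (V=0.0000), down 41.2777 (V=50.0000). Price 5.3961; hedge Δ=-2.2749, bond B=127.3473.
  t=2,j=2: stock 82.1516 → up 96.9389 (V=0.0000), down 63.2567 (V=0.0000). Price 0.0000; hedge Δ=0.0000, bond B=0.0000.
  t=1,j=0: stock 45.4300 → up 53.6074 (V=5.3961), down 34.9811 (V=44.2478). Price 8.9682; hedge Δ=-2.0859, bond B=103.7285.
  t=1,j=1: stock 69.6200 → up 82.1516 (V=0.0000), down 53.6074 (V=5.3961). Price 0.5824; hedge Δ=-0.1890, bond B=13.7435.
  t=0,j=0: stock 59.0000 → up 69.6200 (V=0.5824), down 45.4300 (V=8.9682). Price 1.4204; hedge Δ=-0.3467, bond B=21.8737.
Check: Δ(0,0)·S0 + B(0,0) = 1.4204 = V0.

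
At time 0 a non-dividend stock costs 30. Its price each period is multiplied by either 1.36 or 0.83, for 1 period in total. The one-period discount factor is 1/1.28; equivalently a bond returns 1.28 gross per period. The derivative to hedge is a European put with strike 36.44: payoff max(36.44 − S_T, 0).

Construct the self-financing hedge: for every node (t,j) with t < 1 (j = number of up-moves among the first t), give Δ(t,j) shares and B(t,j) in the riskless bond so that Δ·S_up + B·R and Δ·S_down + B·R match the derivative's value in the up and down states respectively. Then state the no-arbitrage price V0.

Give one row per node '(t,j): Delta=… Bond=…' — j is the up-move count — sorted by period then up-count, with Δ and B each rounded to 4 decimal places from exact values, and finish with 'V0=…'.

Since d<R<u, set p* = (R−d)/(u−d) = 0.8491; price each node as the discounted p*-expectation of its children.
Terminal payoffs: V(1,0)=11.5400, V(1,1)=0.0000
  t=0,j=0: stock 30.0000 → up 40.8000 (V=0.0000), down 24.9000 (V=11.5400). Price 1.3608; hedge Δ=-0.7258, bond B=23.1344.
Each (Δ,B) replicates both successor values, so the strategy is self-financing and V0 is arbitrage-free.

(0,0): Delta=-0.7258 Bond=23.1344
V0=1.3608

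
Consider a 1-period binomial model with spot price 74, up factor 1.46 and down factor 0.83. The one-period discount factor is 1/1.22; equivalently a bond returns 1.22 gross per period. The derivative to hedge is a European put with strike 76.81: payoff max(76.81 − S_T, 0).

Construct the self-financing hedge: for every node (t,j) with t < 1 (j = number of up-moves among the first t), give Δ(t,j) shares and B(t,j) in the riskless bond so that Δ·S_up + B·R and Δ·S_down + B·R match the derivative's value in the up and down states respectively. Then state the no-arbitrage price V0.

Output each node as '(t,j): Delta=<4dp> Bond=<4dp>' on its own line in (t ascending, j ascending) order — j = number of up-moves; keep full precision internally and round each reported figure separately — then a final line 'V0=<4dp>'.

The replicating-portfolio and risk-neutral prices coincide; use p* = (1.22−0.83)/(1.46−0.83) = 0.6190 for the latter.
Terminal values V(1,·): V(1,0)=15.3900, V(1,1)=0.0000
Node (0,0) S=74.0000: V=(p*·0.0000+(1−p*)·15.3900)/1.22=4.8056; Δ=(0.0000−15.3900)/(108.0400−61.4200)=-0.3301; B=V−Δ·S=29.2342
Each (Δ,B) replicates both successor values, so the strategy is self-financing and V0 is arbitrage-free.

(0,0): Delta=-0.3301 Bond=29.2342
V0=4.8056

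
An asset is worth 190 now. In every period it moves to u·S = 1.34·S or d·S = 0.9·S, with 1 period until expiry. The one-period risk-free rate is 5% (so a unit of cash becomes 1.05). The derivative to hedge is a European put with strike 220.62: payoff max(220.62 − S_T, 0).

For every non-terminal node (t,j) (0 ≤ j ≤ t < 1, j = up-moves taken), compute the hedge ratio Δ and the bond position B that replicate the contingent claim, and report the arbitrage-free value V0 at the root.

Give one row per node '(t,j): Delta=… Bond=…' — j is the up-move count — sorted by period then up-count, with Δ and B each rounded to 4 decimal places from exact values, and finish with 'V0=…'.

(0,0): Delta=-0.5935 Bond=143.9195
V0=31.1468

No-arbitrage ⇒ martingale measure with p* = (R−d)/(u−d) = 0.3409.
At expiry t=1: V(1,0)=49.6200, V(1,1)=0.0000
(0,0): S=190.0000. Δ = (V_up−V_dn)/(S_up−S_dn) = (0.0000−49.6200)/(254.6000−171.0000) = -0.5935. V = [p*·0.0000 + (1−p*)·49.6200]/1.05 = 31.1468. B = V − Δ·S = 143.9195.
Each (Δ,B) replicates both successor values, so the strategy is self-financing and V0 is arbitrage-free.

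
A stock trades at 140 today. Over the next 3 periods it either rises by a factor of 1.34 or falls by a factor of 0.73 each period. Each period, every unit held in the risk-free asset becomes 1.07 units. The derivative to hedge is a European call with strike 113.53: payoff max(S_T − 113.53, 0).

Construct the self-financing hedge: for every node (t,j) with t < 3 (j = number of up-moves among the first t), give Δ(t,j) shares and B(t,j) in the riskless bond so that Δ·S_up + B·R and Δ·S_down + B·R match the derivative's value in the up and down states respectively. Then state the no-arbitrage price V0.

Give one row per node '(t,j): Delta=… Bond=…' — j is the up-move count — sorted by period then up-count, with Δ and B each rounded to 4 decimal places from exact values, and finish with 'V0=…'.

(0,0): Delta=0.8404 Bond=-62.5222
(1,0): Delta=0.5847 Bond=-40.7709
(1,1): Delta=0.9510 Bond=-87.6472
(2,0): Delta=0.0000 Bond=0.0000
(2,1): Delta=0.8377 Bond=-78.2682
(2,2): Delta=1.0000 Bond=-106.1028
V0=55.1325

Risk-neutral probability p* = (R−d)/(u−d) = (1.07−0.73)/(1.34−0.73) = 0.5574.
At expiry t=3: V(3,0)=0.0000, V(3,1)=0.0000, V(3,2)=69.9803, V(3,3)=223.3246
Node (2,0) S=74.6060: V=(p*·0.0000+(1−p*)·0.0000)/1.07=0.0000; Δ=(0.0000−0.0000)/(99.9720−54.4624)=0.0000; B=V−Δ·S=0.0000
Node (2,1) S=136.9480: V=(p*·69.9803+(1−p*)·0.0000)/1.07=36.4537; Δ=(69.9803−0.0000)/(183.5103−99.9720)=0.8377; B=V−Δ·S=-78.2682
Node (2,2) S=251.3840: V=(p*·223.3246+(1−p*)·69.9803)/1.07=145.2812; Δ=(223.3246−69.9803)/(336.8546−183.5103)=1.0000; B=V−Δ·S=-106.1028
Node (1,0) S=102.2000: V=(p*·36.4537+(1−p*)·0.0000)/1.07=18.9892; Δ=(36.4537−0.0000)/(136.9480−74.6060)=0.5847; B=V−Δ·S=-40.7709
Node (1,1) S=187.6000: V=(p*·145.2812+(1−p*)·36.4537)/1.07=90.7585; Δ=(145.2812−36.4537)/(251.3840−136.9480)=0.9510; B=V−Δ·S=-87.6472
Node (0,0) S=140.0000: V=(p*·90.7585+(1−p*)·18.9892)/1.07=55.1325; Δ=(90.7585−18.9892)/(187.6000−102.2000)=0.8404; B=V−Δ·S=-62.5222
Root portfolio cost Δ·140+B reproduces V0=55.1325.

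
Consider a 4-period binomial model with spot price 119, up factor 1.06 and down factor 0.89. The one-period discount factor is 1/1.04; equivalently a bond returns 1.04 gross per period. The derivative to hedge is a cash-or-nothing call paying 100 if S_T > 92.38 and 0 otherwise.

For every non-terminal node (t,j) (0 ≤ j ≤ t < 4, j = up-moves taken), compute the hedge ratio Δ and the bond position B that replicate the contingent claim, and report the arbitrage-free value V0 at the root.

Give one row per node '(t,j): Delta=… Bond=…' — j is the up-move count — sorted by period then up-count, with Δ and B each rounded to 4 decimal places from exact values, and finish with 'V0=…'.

Under the risk-neutral measure, an up-move has probability p* = (R−d)/(u−d) = 0.8824 and values discount at R = 1.04.
Terminal payoffs: V(4,0)=0.0000, V(4,1)=0.0000, V(4,2)=100.0000, V(4,3)=100.0000, V(4,4)=100.0000
  t=3,j=0: stock 83.8913 → up 88.9248 (V=0.0000), down 74.6633 (V=0.0000). Price 0.0000; hedge Δ=0.0000, bond B=0.0000.
  t=3,j=1: stock 99.9155 → up 105.9104 (V=100.0000), down 88.9248 (V=0.0000). Price 84.8416; hedge Δ=5.8873, bond B=-503.3937.
  t=3,j=2: stock 119.0005 → up 126.1405 (V=100.0000), down 105.9104 (V=100.0000). Price 96.1538; hedge Δ=0.0000, bond B=96.1538.
  t=3,j=3: stock 141.7309 → up 150.2348 (V=100.0000), down 126.1405 (V=100.0000). Price 96.1538; hedge Δ=0.0000, bond B=96.1538.
  t=2,j=0: stock 94.2599 → up 99.9155 (V=84.8416), down 83.8913 (V=0.0000). Price 71.9810; hedge Δ=5.2946, bond B=-427.0874.
  t=2,j=1: stock 112.2646 → up 119.0005 (V=96.1538), down 99.9155 (V=84.8416). Price 91.1760; hedge Δ=0.5927, bond B=24.6335.
  t=2,j=2: stock 133.7084 → up 141.7309 (V=96.1538), down 119.0005 (V=96.1538). Price 92.4556; hedge Δ=0.0000, bond B=92.4556.
  t=1,j=0: stock 105.9100 → up 112.2646 (V=91.1760), down 94.2599 (V=71.9810). Price 85.4978; hedge Δ=1.0661, bond B=-27.4136.
  t=1,j=1: stock 126.1400 → up 133.7084 (V=92.4556), down 112.2646 (V=91.1760). Price 88.7549; hedge Δ=0.0597, bond B=81.2275.
  t=0,j=0: stock 119.0000 → up 126.1400 (V=88.7549), down 105.9100 (V=85.4978). Price 84.9728; hedge Δ=0.1610, bond B=65.8136.
The time-0 hedge costs 84.9728, which is the no-arbitrage price.

(0,0): Delta=0.1610 Bond=65.8136
(1,0): Delta=1.0661 Bond=-27.4136
(1,1): Delta=0.0597 Bond=81.2275
(2,0): Delta=5.2946 Bond=-427.0874
(2,1): Delta=0.5927 Bond=24.6335
(2,2): Delta=0.0000 Bond=92.4556
(3,0): Delta=0.0000 Bond=0.0000
(3,1): Delta=5.8873 Bond=-503.3937
(3,2): Delta=0.0000 Bond=96.1538
(3,3): Delta=0.0000 Bond=96.1538
V0=84.9728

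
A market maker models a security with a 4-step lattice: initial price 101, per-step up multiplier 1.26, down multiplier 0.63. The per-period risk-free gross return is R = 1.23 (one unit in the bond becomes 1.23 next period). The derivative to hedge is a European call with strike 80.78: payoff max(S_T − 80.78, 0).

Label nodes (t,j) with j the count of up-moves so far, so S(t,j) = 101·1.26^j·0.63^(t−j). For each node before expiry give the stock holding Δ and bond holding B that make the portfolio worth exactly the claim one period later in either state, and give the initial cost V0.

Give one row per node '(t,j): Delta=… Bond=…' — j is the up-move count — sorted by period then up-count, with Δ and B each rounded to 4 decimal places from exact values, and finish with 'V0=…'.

Under the risk-neutral measure, an up-move has probability p* = (R−d)/(u−d) = 0.9524 and values discount at R = 1.23.
At expiry t=4: V(4,0)=0.0000, V(4,1)=0.0000, V(4,2)=0.0000, V(4,3)=46.5039, V(4,4)=173.7878
(3,0): S=25.2547. Δ = (V_up−V_dn)/(S_up−S_dn) = (0.0000−0.0000)/(31.8210−15.9105) = 0.0000. V = [p*·0.0000 + (1−p*)·0.0000]/1.23 = 0.0000. B = V − Δ·S = 0.0000.
(3,1): S=50.5095. Δ = (V_up−V_dn)/(S_up−S_dn) = (0.0000−0.0000)/(63.6420−31.8210) = 0.0000. V = [p*·0.0000 + (1−p*)·0.0000]/1.23 = 0.0000. B = V − Δ·S = 0.0000.
(3,2): S=101.0190. Δ = (V_up−V_dn)/(S_up−S_dn) = (46.5039−0.0000)/(127.2839−63.6420) = 0.7307. V = [p*·46.5039 + (1−p*)·0.0000]/1.23 = 36.0077. B = V − Δ·S = -37.8081.
(3,3): S=202.0380. Δ = (V_up−V_dn)/(S_up−S_dn) = (173.7878−46.5039)/(254.5678−127.2839) = 1.0000. V = [p*·173.7878 + (1−p*)·46.5039]/1.23 = 136.3632. B = V − Δ·S = -65.6748.
(2,0): S=40.0869. Δ = (V_up−V_dn)/(S_up−S_dn) = (0.0000−0.0000)/(50.5095−25.2547) = 0.0000. V = [p*·0.0000 + (1−p*)·0.0000]/1.23 = 0.0000. B = V − Δ·S = 0.0000.
(2,1): S=80.1738. Δ = (V_up−V_dn)/(S_up−S_dn) = (36.0077−0.0000)/(101.0190−50.5095) = 0.7129. V = [p*·36.0077 + (1−p*)·0.0000]/1.23 = 27.8805. B = V − Δ·S = -29.2745.
(2,2): S=160.3476. Δ = (V_up−V_dn)/(S_up−S_dn) = (136.3632−36.0077)/(202.0380−101.0190) = 0.9934. V = [p*·136.3632 + (1−p*)·36.0077]/1.23 = 106.9791. B = V − Δ·S = -52.3153.
(1,0): S=63.6300. Δ = (V_up−V_dn)/(S_up−S_dn) = (27.8805−0.0000)/(80.1738−40.0869) = 0.6955. V = [p*·27.8805 + (1−p*)·0.0000]/1.23 = 21.5877. B = V − Δ·S = -22.6671.
(1,1): S=127.2600. Δ = (V_up−V_dn)/(S_up−S_dn) = (106.9791−27.8805)/(160.3476−80.1738) = 0.9866. V = [p*·106.9791 + (1−p*)·27.8805]/1.23 = 83.9126. B = V − Δ·S = -41.6407.
(0,0): S=101.0000. Δ = (V_up−V_dn)/(S_up−S_dn) = (83.9126−21.5877)/(127.2600−63.6300) = 0.9795. V = [p*·83.9126 + (1−p*)·21.5877]/1.23 = 65.8088. B = V − Δ·S = -33.1197.
The time-0 hedge costs 65.8088, which is the no-arbitrage price.

(0,0): Delta=0.9795 Bond=-33.1197
(1,0): Delta=0.6955 Bond=-22.6671
(1,1): Delta=0.9866 Bond=-41.6407
(2,0): Delta=0.0000 Bond=0.0000
(2,1): Delta=0.7129 Bond=-29.2745
(2,2): Delta=0.9934 Bond=-52.3153
(3,0): Delta=0.0000 Bond=0.0000
(3,1): Delta=0.0000 Bond=0.0000
(3,2): Delta=0.7307 Bond=-37.8081
(3,3): Delta=1.0000 Bond=-65.6748
V0=65.8088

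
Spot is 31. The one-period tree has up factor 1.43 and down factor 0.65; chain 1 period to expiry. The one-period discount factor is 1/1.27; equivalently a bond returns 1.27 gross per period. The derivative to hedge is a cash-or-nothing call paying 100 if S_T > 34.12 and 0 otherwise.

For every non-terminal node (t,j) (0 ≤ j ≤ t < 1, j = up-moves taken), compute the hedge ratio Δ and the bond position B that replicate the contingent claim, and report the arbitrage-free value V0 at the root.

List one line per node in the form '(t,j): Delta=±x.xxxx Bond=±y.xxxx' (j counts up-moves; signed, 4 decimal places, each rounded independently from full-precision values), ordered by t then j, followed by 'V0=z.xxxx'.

(0,0): Delta=4.1356 Bond=-65.6168
V0=62.5883

The replicating-portfolio and risk-neutral prices coincide; use p* = (1.27−0.65)/(1.43−0.65) = 0.7949 for the latter.
Payoff layer (t=1): V(1,0)=0.0000, V(1,1)=100.0000
(0,0): S=31.0000. Δ = (V_up−V_dn)/(S_up−S_dn) = (100.0000−0.0000)/(44.3300−20.1500) = 4.1356. V = [p*·100.0000 + (1−p*)·0.0000]/1.27 = 62.5883. B = V − Δ·S = -65.6168.
The time-0 hedge costs 62.5883, which is the no-arbitrage price.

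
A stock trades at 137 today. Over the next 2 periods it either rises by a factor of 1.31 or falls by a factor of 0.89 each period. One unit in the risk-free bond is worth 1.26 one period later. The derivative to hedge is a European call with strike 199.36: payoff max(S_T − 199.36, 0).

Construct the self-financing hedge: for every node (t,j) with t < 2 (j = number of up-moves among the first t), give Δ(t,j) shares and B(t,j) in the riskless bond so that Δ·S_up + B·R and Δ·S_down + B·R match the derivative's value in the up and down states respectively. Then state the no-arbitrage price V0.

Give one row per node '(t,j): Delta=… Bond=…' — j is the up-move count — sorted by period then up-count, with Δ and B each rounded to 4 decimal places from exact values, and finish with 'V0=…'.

(0,0): Delta=0.4343 Bond=-42.0316
(1,0): Delta=0.0000 Bond=0.0000
(1,1): Delta=0.4742 Bond=-60.1165
V0=17.4738

Under the risk-neutral measure, an up-move has probability p* = (R−d)/(u−d) = 0.8810 and values discount at R = 1.26.
Terminal payoffs: V(2,0)=0.0000, V(2,1)=0.0000, V(2,2)=35.7457
  t=1,j=0: stock 121.9300 → up 159.7283 (V=0.0000), down 108.5177 (V=0.0000). Price 0.0000; hedge Δ=0.0000, bond B=0.0000.
  t=1,j=1: stock 179.4700 → up 235.1057 (V=35.7457), down 159.7283 (V=0.0000). Price 24.9923; hedge Δ=0.4742, bond B=-60.1165.
  t=0,j=0: stock 137.0000 → up 179.4700 (V=24.9923), down 121.9300 (V=0.0000). Price 17.4738; hedge Δ=0.4343, bond B=-42.0316.
Self-financing check: at every node Δ·S+B equals the discounted successor values.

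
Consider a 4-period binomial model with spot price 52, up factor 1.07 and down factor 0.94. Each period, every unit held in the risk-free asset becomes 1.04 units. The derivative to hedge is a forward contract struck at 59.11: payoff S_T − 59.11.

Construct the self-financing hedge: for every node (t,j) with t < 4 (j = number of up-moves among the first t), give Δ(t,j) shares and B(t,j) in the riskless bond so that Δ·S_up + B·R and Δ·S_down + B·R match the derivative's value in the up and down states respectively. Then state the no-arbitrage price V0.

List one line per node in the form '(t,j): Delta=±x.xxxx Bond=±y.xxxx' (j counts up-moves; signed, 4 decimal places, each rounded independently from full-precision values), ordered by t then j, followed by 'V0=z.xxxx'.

(0,0): Delta=1.0000 Bond=-50.5275
(1,0): Delta=1.0000 Bond=-52.5486
(1,1): Delta=1.0000 Bond=-52.5486
(2,0): Delta=1.0000 Bond=-54.6505
(2,1): Delta=1.0000 Bond=-54.6505
(2,2): Delta=1.0000 Bond=-54.6505
(3,0): Delta=1.0000 Bond=-56.8365
(3,1): Delta=1.0000 Bond=-56.8365
(3,2): Delta=1.0000 Bond=-56.8365
(3,3): Delta=1.0000 Bond=-56.8365
V0=1.4725

Under the risk-neutral measure, an up-move has probability p* = (R−d)/(u−d) = 0.7692 and values discount at R = 1.04.
Payoff layer (t=4): V(4,0)=-18.5111, V(4,1)=-12.8963, V(4,2)=-6.5051, V(4,3)=0.7701, V(4,4)=9.0514
(3,0): S=43.1904. Δ = (V_up−V_dn)/(S_up−S_dn) = (-12.8963−-18.5111)/(46.2137−40.5989) = 1.0000. V = [p*·-12.8963 + (1−p*)·-18.5111]/1.04 = -13.6462. B = V − Δ·S = -56.8365.
(3,1): S=49.1635. Δ = (V_up−V_dn)/(S_up−S_dn) = (-6.5051−-12.8963)/(52.6049−46.2137) = 1.0000. V = [p*·-6.5051 + (1−p*)·-12.8963]/1.04 = -7.6730. B = V − Δ·S = -56.8365.
(3,2): S=55.9627. Δ = (V_up−V_dn)/(S_up−S_dn) = (0.7701−-6.5051)/(59.8801−52.6049) = 1.0000. V = [p*·0.7701 + (1−p*)·-6.5051]/1.04 = -0.8738. B = V − Δ·S = -56.8365.
(3,3): S=63.7022. Δ = (V_up−V_dn)/(S_up−S_dn) = (9.0514−0.7701)/(68.1614−59.8801) = 1.0000. V = [p*·9.0514 + (1−p*)·0.7701]/1.04 = 6.8657. B = V − Δ·S = -56.8365.
(2,0): S=45.9472. Δ = (V_up−V_dn)/(S_up−S_dn) = (-7.6730−-13.6462)/(49.1635−43.1904) = 1.0000. V = [p*·-7.6730 + (1−p*)·-13.6462]/1.04 = -8.7033. B = V − Δ·S = -54.6505.
(2,1): S=52.3016. Δ = (V_up−V_dn)/(S_up−S_dn) = (-0.8738−-7.6730)/(55.9627−49.1635) = 1.0000. V = [p*·-0.8738 + (1−p*)·-7.6730]/1.04 = -2.3489. B = V − Δ·S = -54.6505.
(2,2): S=59.5348. Δ = (V_up−V_dn)/(S_up−S_dn) = (6.8657−-0.8738)/(63.7022−55.9627) = 1.0000. V = [p*·6.8657 + (1−p*)·-0.8738]/1.04 = 4.8843. B = V − Δ·S = -54.6505.
(1,0): S=48.8800. Δ = (V_up−V_dn)/(S_up−S_dn) = (-2.3489−-8.7033)/(52.3016−45.9472) = 1.0000. V = [p*·-2.3489 + (1−p*)·-8.7033]/1.04 = -3.6686. B = V − Δ·S = -52.5486.
(1,1): S=55.6400. Δ = (V_up−V_dn)/(S_up−S_dn) = (4.8843−-2.3489)/(59.5348−52.3016) = 1.0000. V = [p*·4.8843 + (1−p*)·-2.3489]/1.04 = 3.0914. B = V − Δ·S = -52.5486.
(0,0): S=52.0000. Δ = (V_up−V_dn)/(S_up−S_dn) = (3.0914−-3.6686)/(55.6400−48.8800) = 1.0000. V = [p*·3.0914 + (1−p*)·-3.6686]/1.04 = 1.4725. B = V − Δ·S = -50.5275.
Self-financing check: at every node Δ·S+B equals the discounted successor values.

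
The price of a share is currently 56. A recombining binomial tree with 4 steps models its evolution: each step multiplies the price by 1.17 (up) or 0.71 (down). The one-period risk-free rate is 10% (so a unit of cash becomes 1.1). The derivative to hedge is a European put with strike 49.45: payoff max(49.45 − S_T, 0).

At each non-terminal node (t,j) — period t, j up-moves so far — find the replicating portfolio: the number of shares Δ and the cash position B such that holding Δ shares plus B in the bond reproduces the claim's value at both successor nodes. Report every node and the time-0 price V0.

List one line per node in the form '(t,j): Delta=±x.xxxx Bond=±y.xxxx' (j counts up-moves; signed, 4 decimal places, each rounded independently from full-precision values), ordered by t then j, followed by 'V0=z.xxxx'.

(0,0): Delta=-0.1305 Bond=8.2689
(1,0): Delta=-0.5378 Bond=25.2909
(1,1): Delta=-0.0861 Bond=6.1889
(2,0): Delta=-1.0000 Bond=40.8678
(2,1): Delta=-0.4875 Bond=25.4780
(2,2): Delta=-0.0424 Bond=3.4567
(3,0): Delta=-1.0000 Bond=44.9545
(3,1): Delta=-1.0000 Bond=44.9545
(3,2): Delta=-0.4316 Bond=24.9874
(3,3): Delta=0.0000 Bond=0.0000
V0=0.9623

Under the risk-neutral measure, an up-move has probability p* = (R−d)/(u−d) = 0.8478 and values discount at R = 1.1.
Terminal payoffs: V(4,0)=35.2195, V(4,1)=25.9997, V(4,2)=10.8065, V(4,3)=0.0000, V(4,4)=0.0000
  t=3,j=0: stock 20.0430 → up 23.4503 (V=25.9997), down 14.2305 (V=35.2195). Price 24.9115; hedge Δ=-1.0000, bond B=44.9545.
  t=3,j=1: stock 33.0286 → up 38.6435 (V=10.8065), down 23.4503 (V=25.9997). Price 11.9259; hedge Δ=-1.0000, bond B=44.9545.
  t=3,j=2: stock 54.4275 → up 63.6801 (V=0.0000), down 38.6435 (V=10.8065). Price 1.4950; hedge Δ=-0.4316, bond B=24.9874.
  t=3,j=3: stock 89.6903 → up 104.9377 (V=0.0000), down 63.6801 (V=0.0000). Price 0.0000; hedge Δ=0.0000, bond B=0.0000.
  t=2,j=0: stock 28.2296 → up 33.0286 (V=11.9259), down 20.0430 (V=24.9115). Price 12.6382; hedge Δ=-1.0000, bond B=40.8678.
  t=2,j=1: stock 46.5192 → up 54.4275 (V=1.4950), down 33.0286 (V=11.9259). Price 2.8021; hedge Δ=-0.4875, bond B=25.4780.
  t=2,j=2: stock 76.6584 → up 89.6903 (V=0.0000), down 54.4275 (V=1.4950). Price 0.2068; hedge Δ=-0.0424, bond B=3.4567.
  t=1,j=0: stock 39.7600 → up 46.5192 (V=2.8021), down 28.2296 (V=12.6382). Price 3.9081; hedge Δ=-0.5378, bond B=25.2909.
  t=1,j=1: stock 65.5200 → up 76.6584 (V=0.2068), down 46.5192 (V=2.8021). Price 0.5470; hedge Δ=-0.0861, bond B=6.1889.
  t=0,j=0: stock 56.0000 → up 65.5200 (V=0.5470), down 39.7600 (V=3.9081). Price 0.9623; hedge Δ=-0.1305, bond B=8.2689.
Root portfolio cost Δ·56+B reproduces V0=0.9623.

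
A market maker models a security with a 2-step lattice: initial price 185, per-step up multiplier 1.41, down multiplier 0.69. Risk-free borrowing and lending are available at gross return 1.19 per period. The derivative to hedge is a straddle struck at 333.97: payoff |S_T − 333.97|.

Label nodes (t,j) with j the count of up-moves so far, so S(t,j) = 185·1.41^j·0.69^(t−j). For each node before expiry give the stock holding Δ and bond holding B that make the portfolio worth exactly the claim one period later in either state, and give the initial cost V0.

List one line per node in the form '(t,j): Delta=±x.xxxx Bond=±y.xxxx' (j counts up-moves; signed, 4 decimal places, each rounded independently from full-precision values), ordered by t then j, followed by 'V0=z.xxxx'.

No-arbitrage ⇒ martingale measure with p* = (R−d)/(u−d) = 0.6944.
Payoff layer (t=2): V(2,0)=245.8915, V(2,1)=153.9835, V(2,2)=33.8285
  t=1,j=0: stock 127.6500 → up 179.9865 (V=153.9835), down 88.0785 (V=245.8915). Price 152.9971; hedge Δ=-1.0000, bond B=280.6471.
  t=1,j=1: stock 260.8500 → up 367.7985 (V=33.8285), down 179.9865 (V=153.9835). Price 59.2794; hedge Δ=-0.6398, bond B=226.1614.
  t=0,j=0: stock 185.0000 → up 260.8500 (V=59.2794), down 127.6500 (V=152.9971). Price 73.8785; hedge Δ=-0.7036, bond B=204.0418.
Root portfolio cost Δ·185+B reproduces V0=73.8785.

(0,0): Delta=-0.7036 Bond=204.0418
(1,0): Delta=-1.0000 Bond=280.6471
(1,1): Delta=-0.6398 Bond=226.1614
V0=73.8785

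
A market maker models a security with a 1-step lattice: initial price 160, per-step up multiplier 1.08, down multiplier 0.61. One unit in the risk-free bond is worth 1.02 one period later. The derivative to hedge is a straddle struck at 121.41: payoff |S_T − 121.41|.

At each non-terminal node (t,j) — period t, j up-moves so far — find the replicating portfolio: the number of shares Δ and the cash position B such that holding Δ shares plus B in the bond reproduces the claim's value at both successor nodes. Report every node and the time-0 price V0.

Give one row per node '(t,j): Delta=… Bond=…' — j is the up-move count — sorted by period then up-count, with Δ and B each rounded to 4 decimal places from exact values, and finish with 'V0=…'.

No-arbitrage ⇒ martingale measure with p* = (R−d)/(u−d) = 0.8723.
Terminal values V(1,·): V(1,0)=23.8100, V(1,1)=51.3900
(0,0): S=160.0000. Δ = (V_up−V_dn)/(S_up−S_dn) = (51.3900−23.8100)/(172.8000−97.6000) = 0.3668. V = [p*·51.3900 + (1−p*)·23.8100]/1.02 = 46.9305. B = V − Δ·S = -11.7503.
Check: Δ(0,0)·S0 + B(0,0) = 46.9305 = V0.

(0,0): Delta=0.3668 Bond=-11.7503
V0=46.9305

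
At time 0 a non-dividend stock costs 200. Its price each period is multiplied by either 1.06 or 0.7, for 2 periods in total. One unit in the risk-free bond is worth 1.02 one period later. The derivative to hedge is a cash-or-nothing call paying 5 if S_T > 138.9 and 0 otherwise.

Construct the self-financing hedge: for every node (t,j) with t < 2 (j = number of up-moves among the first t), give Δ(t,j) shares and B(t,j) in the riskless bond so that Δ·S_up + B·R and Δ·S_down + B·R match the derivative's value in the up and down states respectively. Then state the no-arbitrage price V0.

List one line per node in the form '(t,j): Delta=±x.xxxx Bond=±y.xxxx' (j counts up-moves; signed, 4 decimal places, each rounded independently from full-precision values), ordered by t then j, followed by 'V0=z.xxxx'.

No-arbitrage ⇒ martingale measure with p* = (R−d)/(u−d) = 0.8889.
At expiry t=2: V(2,0)=0.0000, V(2,1)=5.0000, V(2,2)=5.0000
Node (1,0) S=140.0000: V=(p*·5.0000+(1−p*)·0.0000)/1.02=4.3573; Δ=(5.0000−0.0000)/(148.4000−98.0000)=0.0992; B=V−Δ·S=-9.5316
Node (1,1) S=212.0000: V=(p*·5.0000+(1−p*)·5.0000)/1.02=4.9020; Δ=(5.0000−5.0000)/(224.7200−148.4000)=0.0000; B=V−Δ·S=4.9020
Node (0,0) S=200.0000: V=(p*·4.9020+(1−p*)·4.3573)/1.02=4.7465; Δ=(4.9020−4.3573)/(212.0000−140.0000)=0.0076; B=V−Δ·S=3.2336
Each (Δ,B) replicates both successor values, so the strategy is self-financing and V0 is arbitrage-free.

(0,0): Delta=0.0076 Bond=3.2336
(1,0): Delta=0.0992 Bond=-9.5316
(1,1): Delta=0.0000 Bond=4.9020
V0=4.7465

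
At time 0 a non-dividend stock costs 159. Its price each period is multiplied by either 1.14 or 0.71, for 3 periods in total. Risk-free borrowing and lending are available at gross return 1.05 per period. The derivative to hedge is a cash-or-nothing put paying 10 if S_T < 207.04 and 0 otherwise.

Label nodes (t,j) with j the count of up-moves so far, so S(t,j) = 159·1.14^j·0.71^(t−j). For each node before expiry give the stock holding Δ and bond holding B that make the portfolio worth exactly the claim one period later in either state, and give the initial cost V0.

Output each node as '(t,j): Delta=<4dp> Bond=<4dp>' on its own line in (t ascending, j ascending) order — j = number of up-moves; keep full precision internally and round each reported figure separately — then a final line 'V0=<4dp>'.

(0,0): Delta=-0.0829 Bond=17.5559
(1,0): Delta=0.0000 Bond=9.0703
(1,1): Delta=-0.0966 Bond=20.9122
(2,0): Delta=0.0000 Bond=9.5238
(2,1): Delta=0.0000 Bond=9.5238
(2,2): Delta=-0.1125 Bond=25.2492
V0=4.3680

Since d<R<u, set p* = (R−d)/(u−d) = 0.7907; price each node as the discounted p*-expectation of its children.
Terminal payoffs: V(3,0)=10.0000, V(3,1)=10.0000, V(3,2)=10.0000, V(3,3)=0.0000
  t=2,j=0: stock 80.1519 → up 91.3732 (V=10.0000), down 56.9078 (V=10.0000). Price 9.5238; hedge Δ=0.0000, bond B=9.5238.
  t=2,j=1: stock 128.6946 → up 146.7118 (V=10.0000), down 91.3732 (V=10.0000). Price 9.5238; hedge Δ=0.0000, bond B=9.5238.
  t=2,j=2: stock 206.6364 → up 235.5655 (V=0.0000), down 146.7118 (V=10.0000). Price 1.9934; hedge Δ=-0.1125, bond B=25.2492.
  t=1,j=0: stock 112.8900 → up 128.6946 (V=9.5238), down 80.1519 (V=9.5238). Price 9.0703; hedge Δ=0.0000, bond B=9.0703.
  t=1,j=1: stock 181.2600 → up 206.6364 (V=1.9934), down 128.6946 (V=9.5238). Price 3.3995; hedge Δ=-0.0966, bond B=20.9122.
  t=0,j=0: stock 159.0000 → up 181.2600 (V=3.3995), down 112.8900 (V=9.0703). Price 4.3680; hedge Δ=-0.0829, bond B=17.5559.
Check: Δ(0,0)·S0 + B(0,0) = 4.3680 = V0.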